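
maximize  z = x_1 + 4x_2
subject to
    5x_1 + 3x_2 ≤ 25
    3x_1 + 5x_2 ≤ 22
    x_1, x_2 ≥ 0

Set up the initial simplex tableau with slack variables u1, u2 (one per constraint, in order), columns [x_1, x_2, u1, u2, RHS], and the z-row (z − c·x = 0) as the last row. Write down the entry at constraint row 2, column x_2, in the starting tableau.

5

Constraint 2 has coefficient 5 on x_2.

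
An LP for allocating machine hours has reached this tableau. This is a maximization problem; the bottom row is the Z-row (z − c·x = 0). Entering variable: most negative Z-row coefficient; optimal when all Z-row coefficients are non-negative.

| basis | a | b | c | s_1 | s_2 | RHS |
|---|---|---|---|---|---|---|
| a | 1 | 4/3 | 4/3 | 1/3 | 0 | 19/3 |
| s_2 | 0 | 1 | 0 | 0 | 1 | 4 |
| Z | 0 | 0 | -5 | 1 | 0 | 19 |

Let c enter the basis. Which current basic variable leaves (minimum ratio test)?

Column c entries and ratios — a: (19/3)/(4/3) = 19/4; s_2: 0 ≤ 0, skip.
Smallest ratio is 19/4 in the row of a, so a leaves.

a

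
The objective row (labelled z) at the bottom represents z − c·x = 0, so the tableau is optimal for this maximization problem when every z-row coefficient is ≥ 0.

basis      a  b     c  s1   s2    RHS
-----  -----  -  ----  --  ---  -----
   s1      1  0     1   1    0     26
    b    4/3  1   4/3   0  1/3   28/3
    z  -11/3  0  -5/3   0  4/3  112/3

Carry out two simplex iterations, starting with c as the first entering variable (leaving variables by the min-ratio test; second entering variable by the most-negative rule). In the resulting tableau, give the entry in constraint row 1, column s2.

Ratio test on column c — row 1: 26/1 = 26; row 2: (28/3)/(4/3) = 7. Minimum is 7 at row 2 (b leaves); pivot element 4/3.
Divide row 2 by 4/3; eliminate column c from the other rows.
Second iteration: most negative z-row entry is -2 in column a, so a enters.
Ratio test on column a — row 1: entry 0 ≤ 0; row 2: 7/1 = 7. Minimum is 7 at row 2 (c leaves); pivot element 1.
Divide row 2 by 1; eliminate column a from the other rows.
After both pivots, the entry at constraint row 1, column s2 is -1/4.

-1/4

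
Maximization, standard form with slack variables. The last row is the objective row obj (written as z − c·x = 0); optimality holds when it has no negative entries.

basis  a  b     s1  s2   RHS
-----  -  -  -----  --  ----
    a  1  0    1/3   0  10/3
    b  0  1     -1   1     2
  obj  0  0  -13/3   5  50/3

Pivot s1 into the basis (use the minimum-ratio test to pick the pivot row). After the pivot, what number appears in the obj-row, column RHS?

60

Ratio test on column s1 — row 1: (10/3)/(1/3) = 10; row 2: entry -1 ≤ 0. Minimum is 10 at row 1 (a leaves); pivot element 1/3.
Divide row 1 by 1/3; eliminate column s1 from the other rows.
obj-row update in column RHS: 50/3 − (-13/3)·10 = 60.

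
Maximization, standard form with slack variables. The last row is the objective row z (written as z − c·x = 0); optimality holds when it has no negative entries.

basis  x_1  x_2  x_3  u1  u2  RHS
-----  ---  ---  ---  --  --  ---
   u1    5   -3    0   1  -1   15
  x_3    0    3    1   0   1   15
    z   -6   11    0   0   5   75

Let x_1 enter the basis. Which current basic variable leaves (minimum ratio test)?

Column x_1 entries and ratios — u1: 15/5 = 3; x_3: 0 ≤ 0, skip.
Smallest ratio is 3 in the row of u1, so u1 leaves.

u1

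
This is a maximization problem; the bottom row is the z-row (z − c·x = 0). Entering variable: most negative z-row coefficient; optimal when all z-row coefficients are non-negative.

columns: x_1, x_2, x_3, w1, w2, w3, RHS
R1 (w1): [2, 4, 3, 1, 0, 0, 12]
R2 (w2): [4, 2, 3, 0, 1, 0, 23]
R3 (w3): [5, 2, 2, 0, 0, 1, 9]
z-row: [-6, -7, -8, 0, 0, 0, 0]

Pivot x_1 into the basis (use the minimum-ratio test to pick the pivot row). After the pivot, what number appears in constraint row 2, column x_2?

Ratio test on column x_1 — row 1: 12/2 = 6; row 2: 23/4 = 23/4; row 3: 9/5 = 9/5. Minimum is 9/5 at row 3 (w3 leaves); pivot element 5.
Divide row 3 by 5; eliminate column x_1 from the other rows.
Row 2 update in column x_2: 2 − 4·(2/5) = 2/5.

2/5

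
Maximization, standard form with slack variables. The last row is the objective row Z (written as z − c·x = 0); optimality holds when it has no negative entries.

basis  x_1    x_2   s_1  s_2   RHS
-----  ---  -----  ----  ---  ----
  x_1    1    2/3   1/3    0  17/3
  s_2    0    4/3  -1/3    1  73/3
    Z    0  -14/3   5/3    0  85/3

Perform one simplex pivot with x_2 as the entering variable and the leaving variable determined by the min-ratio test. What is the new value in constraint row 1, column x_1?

Ratio test on column x_2 — row 1: (17/3)/(2/3) = 17/2; row 2: (73/3)/(4/3) = 73/4. Minimum is 17/2 at row 1 (x_1 leaves); pivot element 2/3.
Divide row 1 by 2/3; eliminate column x_2 from the other rows.
In the new row 1, the x_1 entry is the old entry divided by the pivot: 1/(2/3) = 3/2.

3/2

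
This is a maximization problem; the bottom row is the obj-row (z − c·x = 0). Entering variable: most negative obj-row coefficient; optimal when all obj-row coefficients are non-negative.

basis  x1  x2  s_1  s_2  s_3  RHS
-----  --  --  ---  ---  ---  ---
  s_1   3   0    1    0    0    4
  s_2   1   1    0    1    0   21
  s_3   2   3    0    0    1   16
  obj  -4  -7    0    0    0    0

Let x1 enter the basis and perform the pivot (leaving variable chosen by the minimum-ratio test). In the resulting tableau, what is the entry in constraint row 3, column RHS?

Ratio test on column x1 — row 1: 4/3 = 4/3; row 2: 21/1 = 21; row 3: 16/2 = 8. Minimum is 4/3 at row 1 (s_1 leaves); pivot element 3.
Divide row 1 by 3; eliminate column x1 from the other rows.
Row 3 update in column RHS: 16 − 2·(4/3) = 40/3.

40/3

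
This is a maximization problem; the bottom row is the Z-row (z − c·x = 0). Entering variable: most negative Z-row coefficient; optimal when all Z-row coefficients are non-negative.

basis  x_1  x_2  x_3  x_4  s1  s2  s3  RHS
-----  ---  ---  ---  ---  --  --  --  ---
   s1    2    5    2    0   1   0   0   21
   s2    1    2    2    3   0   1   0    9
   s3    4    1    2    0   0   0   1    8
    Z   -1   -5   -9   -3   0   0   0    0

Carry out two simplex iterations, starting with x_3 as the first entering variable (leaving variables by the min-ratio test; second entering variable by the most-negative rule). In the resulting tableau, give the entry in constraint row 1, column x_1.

Ratio test on column x_3 — row 1: 21/2 = 21/2; row 2: 9/2 = 9/2; row 3: 8/2 = 4. Minimum is 4 at row 3 (s3 leaves); pivot element 2.
Divide row 3 by 2; eliminate column x_3 from the other rows.
Second iteration: most negative Z-row entry is -3 in column x_4, so x_4 enters.
Ratio test on column x_4 — row 1: entry 0 ≤ 0; row 2: 1/3 = 1/3; row 3: entry 0 ≤ 0. Minimum is 1/3 at row 2 (s2 leaves); pivot element 3.
Divide row 2 by 3; eliminate column x_4 from the other rows.
After both pivots, the entry at constraint row 1, column x_1 is -2.

-2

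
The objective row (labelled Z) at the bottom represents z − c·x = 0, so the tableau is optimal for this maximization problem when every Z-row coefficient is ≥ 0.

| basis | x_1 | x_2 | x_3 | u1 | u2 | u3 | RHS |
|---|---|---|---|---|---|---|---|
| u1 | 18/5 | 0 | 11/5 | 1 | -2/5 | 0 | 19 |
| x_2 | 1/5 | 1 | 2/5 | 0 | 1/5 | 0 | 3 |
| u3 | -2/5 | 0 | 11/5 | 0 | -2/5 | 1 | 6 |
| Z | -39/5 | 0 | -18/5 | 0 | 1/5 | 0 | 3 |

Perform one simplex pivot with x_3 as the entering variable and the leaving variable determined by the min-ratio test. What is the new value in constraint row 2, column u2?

3/11

Ratio test on column x_3 — row 1: 19/(11/5) = 95/11; row 2: 3/(2/5) = 15/2; row 3: 6/(11/5) = 30/11. Minimum is 30/11 at row 3 (u3 leaves); pivot element 11/5.
Divide row 3 by 11/5; eliminate column x_3 from the other rows.
Row 2 update in column u2: 1/5 − (2/5)·(-2/11) = 3/11.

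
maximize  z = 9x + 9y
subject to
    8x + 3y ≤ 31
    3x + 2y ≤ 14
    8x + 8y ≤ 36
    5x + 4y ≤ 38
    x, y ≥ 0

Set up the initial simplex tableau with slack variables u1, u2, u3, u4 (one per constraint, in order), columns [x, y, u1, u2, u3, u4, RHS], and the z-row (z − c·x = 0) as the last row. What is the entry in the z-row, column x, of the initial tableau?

The z-row carries the negated objective coefficients: the x entry is -9.

-9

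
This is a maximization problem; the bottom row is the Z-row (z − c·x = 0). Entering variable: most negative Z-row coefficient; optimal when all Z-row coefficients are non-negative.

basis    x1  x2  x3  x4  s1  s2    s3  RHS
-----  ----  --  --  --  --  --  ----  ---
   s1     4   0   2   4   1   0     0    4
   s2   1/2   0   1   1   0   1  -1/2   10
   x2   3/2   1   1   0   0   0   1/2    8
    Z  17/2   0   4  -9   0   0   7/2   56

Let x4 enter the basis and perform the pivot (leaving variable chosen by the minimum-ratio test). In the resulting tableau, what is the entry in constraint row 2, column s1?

-1/4

Ratio test on column x4 — row 1: 4/4 = 1; row 2: 10/1 = 10; row 3: entry 0 ≤ 0. Minimum is 1 at row 1 (s1 leaves); pivot element 4.
Divide row 1 by 4; eliminate column x4 from the other rows.
Row 2 update in column s1: 0 − 1·(1/4) = -1/4.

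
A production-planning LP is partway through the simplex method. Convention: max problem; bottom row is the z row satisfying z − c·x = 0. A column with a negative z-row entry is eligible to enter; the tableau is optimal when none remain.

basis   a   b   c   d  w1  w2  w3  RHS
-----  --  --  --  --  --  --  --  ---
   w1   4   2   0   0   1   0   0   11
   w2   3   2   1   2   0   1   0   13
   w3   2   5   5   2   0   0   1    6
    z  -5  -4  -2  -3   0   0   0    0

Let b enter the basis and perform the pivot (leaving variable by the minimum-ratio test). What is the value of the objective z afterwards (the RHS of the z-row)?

24/5

Ratio test on column b — row 1: 11/2 = 11/2; row 2: 13/2 = 13/2; row 3: 6/5 = 6/5. Minimum is 6/5 at row 3 (w3 leaves); pivot element 5.
Pivot on row 3; the z-row RHS becomes 0 − (-4)·(6/5) = 24/5.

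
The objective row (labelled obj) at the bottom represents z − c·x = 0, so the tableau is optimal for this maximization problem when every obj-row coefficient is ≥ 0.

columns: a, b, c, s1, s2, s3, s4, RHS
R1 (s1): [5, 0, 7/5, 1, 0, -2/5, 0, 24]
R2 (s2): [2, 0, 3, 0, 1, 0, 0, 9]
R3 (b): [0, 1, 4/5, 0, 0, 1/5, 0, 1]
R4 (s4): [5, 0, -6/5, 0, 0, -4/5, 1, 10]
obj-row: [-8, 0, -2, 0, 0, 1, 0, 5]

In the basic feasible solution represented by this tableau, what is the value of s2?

s2 is basic (row 2); its value is the RHS of that row, 9.

9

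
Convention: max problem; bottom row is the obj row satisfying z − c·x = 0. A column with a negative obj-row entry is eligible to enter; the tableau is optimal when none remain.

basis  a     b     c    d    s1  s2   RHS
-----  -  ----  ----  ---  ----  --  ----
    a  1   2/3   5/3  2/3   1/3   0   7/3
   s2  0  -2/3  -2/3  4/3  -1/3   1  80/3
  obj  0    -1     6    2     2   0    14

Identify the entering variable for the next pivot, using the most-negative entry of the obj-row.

Negative obj-row entries: b: -1.
The most negative is -1 in column b, so b enters.

b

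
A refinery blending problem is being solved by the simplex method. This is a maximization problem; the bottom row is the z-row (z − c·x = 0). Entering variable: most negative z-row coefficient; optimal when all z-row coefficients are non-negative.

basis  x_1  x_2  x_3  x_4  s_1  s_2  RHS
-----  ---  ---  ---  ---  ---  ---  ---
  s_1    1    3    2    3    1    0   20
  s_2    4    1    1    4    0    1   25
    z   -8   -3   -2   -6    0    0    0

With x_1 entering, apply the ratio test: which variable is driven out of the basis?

s_2

Column x_1 entries and ratios — s_1: 20/1 = 20; s_2: 25/4 = 25/4.
Smallest ratio is 25/4 in the row of s_2, so s_2 leaves.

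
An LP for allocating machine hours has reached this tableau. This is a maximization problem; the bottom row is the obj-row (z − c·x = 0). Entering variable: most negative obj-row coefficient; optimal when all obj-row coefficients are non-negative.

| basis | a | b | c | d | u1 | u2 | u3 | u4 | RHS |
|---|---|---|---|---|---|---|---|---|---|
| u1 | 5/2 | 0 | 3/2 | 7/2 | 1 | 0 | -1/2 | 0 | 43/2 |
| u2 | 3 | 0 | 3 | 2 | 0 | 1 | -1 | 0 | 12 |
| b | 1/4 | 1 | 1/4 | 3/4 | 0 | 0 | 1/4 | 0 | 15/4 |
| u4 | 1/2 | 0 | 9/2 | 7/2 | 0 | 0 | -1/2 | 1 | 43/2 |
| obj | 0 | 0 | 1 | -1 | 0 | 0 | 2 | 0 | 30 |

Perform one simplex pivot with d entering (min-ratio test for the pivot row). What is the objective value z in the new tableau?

Ratio test on column d — row 1: (43/2)/(7/2) = 43/7; row 2: 12/2 = 6; row 3: (15/4)/(3/4) = 5; row 4: (43/2)/(7/2) = 43/7. Minimum is 5 at row 3 (b leaves); pivot element 3/4.
Pivot on row 3; the obj-row RHS becomes 30 − (-1)·5 = 35.

35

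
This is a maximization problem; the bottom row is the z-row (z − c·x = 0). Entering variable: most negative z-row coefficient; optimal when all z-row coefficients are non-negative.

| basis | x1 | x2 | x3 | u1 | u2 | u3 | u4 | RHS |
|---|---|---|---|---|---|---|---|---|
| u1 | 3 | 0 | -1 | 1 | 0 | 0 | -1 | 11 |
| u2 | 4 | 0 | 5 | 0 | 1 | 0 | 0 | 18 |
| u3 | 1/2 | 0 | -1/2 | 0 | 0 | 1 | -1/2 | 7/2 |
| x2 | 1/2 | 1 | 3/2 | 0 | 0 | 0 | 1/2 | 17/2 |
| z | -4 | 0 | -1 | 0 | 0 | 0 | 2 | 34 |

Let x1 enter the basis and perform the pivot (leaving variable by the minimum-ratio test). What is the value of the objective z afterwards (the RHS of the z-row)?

146/3

Ratio test on column x1 — row 1: 11/3 = 11/3; row 2: 18/4 = 9/2; row 3: (7/2)/(1/2) = 7; row 4: (17/2)/(1/2) = 17. Minimum is 11/3 at row 1 (u1 leaves); pivot element 3.
Pivot on row 1; the z-row RHS becomes 34 − (-4)·(11/3) = 146/3.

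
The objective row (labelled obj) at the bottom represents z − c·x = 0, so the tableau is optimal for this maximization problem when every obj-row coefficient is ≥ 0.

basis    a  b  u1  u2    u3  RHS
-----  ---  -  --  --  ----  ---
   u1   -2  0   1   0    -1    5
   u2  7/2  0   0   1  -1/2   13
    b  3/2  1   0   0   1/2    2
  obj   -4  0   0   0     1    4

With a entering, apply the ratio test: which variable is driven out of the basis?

Column a entries and ratios — u1: -2 ≤ 0, skip; u2: 13/(7/2) = 26/7; b: 2/(3/2) = 4/3.
Smallest ratio is 4/3 in the row of b, so b leaves.

b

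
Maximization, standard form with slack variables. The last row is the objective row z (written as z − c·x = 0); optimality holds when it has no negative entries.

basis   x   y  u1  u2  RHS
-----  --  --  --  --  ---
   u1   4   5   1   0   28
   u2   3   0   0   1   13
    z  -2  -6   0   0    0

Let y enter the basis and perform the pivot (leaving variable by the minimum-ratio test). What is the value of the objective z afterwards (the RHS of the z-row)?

168/5

Ratio test on column y — row 1: 28/5 = 28/5; row 2: entry 0 ≤ 0. Minimum is 28/5 at row 1 (u1 leaves); pivot element 5.
Pivot on row 1; the z-row RHS becomes 0 − (-6)·(28/5) = 168/5.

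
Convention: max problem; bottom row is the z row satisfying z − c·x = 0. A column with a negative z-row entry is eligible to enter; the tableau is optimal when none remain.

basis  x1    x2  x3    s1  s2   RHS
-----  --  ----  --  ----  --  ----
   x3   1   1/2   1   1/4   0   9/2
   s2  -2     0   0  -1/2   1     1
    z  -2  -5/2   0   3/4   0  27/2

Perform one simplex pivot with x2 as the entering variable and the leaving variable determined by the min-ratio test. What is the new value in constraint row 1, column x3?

Ratio test on column x2 — row 1: (9/2)/(1/2) = 9; row 2: entry 0 ≤ 0. Minimum is 9 at row 1 (x3 leaves); pivot element 1/2.
Divide row 1 by 1/2; eliminate column x2 from the other rows.
In the new row 1, the x3 entry is the old entry divided by the pivot: 1/(1/2) = 2.

2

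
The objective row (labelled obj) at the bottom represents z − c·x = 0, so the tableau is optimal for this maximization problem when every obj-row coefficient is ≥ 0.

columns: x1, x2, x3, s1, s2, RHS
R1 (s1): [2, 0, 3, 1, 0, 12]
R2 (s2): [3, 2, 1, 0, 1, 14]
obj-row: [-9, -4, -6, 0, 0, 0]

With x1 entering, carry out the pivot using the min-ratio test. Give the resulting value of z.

Ratio test on column x1 — row 1: 12/2 = 6; row 2: 14/3 = 14/3. Minimum is 14/3 at row 2 (s2 leaves); pivot element 3.
Pivot on row 2; the obj-row RHS becomes 0 − (-9)·(14/3) = 42.

42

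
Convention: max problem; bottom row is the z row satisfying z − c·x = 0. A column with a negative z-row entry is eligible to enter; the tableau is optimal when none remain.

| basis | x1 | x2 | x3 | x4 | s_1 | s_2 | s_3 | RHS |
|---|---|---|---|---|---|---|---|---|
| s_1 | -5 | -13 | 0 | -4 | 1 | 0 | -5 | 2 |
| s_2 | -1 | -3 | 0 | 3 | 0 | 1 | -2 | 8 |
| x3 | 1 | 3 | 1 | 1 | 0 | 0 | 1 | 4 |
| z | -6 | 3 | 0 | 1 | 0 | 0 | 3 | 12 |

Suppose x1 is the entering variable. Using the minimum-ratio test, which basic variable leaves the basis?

x3

Column x1 entries and ratios — s_1: -5 ≤ 0, skip; s_2: -1 ≤ 0, skip; x3: 4/1 = 4.
Smallest ratio is 4 in the row of x3, so x3 leaves.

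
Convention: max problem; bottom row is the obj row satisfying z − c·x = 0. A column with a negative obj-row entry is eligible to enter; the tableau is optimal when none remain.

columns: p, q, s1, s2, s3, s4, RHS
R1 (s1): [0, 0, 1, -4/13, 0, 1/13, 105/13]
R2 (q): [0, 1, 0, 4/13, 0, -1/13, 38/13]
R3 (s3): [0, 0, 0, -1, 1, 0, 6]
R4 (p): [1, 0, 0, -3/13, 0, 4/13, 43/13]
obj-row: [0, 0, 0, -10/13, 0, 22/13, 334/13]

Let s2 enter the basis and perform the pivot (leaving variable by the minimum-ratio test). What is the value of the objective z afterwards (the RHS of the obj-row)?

Ratio test on column s2 — row 1: entry -4/13 ≤ 0; row 2: (38/13)/(4/13) = 19/2; row 3: entry -1 ≤ 0; row 4: entry -3/13 ≤ 0. Minimum is 19/2 at row 2 (q leaves); pivot element 4/13.
Pivot on row 2; the obj-row RHS becomes 334/13 − (-10/13)·(19/2) = 33.

33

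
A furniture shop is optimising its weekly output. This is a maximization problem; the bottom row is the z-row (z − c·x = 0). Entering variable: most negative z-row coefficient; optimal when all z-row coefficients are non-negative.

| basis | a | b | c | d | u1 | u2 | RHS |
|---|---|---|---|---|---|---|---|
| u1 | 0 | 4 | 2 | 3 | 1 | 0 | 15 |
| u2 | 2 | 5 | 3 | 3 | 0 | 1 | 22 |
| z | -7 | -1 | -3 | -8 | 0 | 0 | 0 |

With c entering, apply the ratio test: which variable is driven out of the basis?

Column c entries and ratios — u1: 15/2 = 15/2; u2: 22/3 = 22/3.
Smallest ratio is 22/3 in the row of u2, so u2 leaves.

u2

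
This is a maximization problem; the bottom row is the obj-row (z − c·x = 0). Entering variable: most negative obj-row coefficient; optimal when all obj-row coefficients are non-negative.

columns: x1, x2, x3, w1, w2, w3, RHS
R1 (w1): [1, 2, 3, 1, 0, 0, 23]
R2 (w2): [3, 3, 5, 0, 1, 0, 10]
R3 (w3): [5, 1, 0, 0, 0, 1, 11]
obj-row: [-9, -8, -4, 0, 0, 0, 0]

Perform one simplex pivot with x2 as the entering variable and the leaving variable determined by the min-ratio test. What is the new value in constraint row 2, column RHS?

Ratio test on column x2 — row 1: 23/2 = 23/2; row 2: 10/3 = 10/3; row 3: 11/1 = 11. Minimum is 10/3 at row 2 (w2 leaves); pivot element 3.
Divide row 2 by 3; eliminate column x2 from the other rows.
In the new row 2, the RHS entry is the old entry divided by the pivot: 10/3 = 10/3.

10/3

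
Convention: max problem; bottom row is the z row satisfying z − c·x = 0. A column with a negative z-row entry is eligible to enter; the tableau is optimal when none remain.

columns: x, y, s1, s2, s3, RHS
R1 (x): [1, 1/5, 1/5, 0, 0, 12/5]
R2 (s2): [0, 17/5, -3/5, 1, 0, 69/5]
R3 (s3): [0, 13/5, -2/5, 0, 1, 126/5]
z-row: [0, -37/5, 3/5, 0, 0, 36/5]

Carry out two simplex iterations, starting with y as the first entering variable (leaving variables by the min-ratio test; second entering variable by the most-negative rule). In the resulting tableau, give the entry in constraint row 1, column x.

17/4

Ratio test on column y — row 1: (12/5)/(1/5) = 12; row 2: (69/5)/(17/5) = 69/17; row 3: (126/5)/(13/5) = 126/13. Minimum is 69/17 at row 2 (s2 leaves); pivot element 17/5.
Divide row 2 by 17/5; eliminate column y from the other rows.
Second iteration: most negative z-row entry is -12/17 in column s1, so s1 enters.
Ratio test on column s1 — row 1: (27/17)/(4/17) = 27/4; row 2: entry -3/17 ≤ 0; row 3: (249/17)/(1/17) = 249. Minimum is 27/4 at row 1 (x leaves); pivot element 4/17.
Divide row 1 by 4/17; eliminate column s1 from the other rows.
After both pivots, the entry at constraint row 1, column x is 17/4.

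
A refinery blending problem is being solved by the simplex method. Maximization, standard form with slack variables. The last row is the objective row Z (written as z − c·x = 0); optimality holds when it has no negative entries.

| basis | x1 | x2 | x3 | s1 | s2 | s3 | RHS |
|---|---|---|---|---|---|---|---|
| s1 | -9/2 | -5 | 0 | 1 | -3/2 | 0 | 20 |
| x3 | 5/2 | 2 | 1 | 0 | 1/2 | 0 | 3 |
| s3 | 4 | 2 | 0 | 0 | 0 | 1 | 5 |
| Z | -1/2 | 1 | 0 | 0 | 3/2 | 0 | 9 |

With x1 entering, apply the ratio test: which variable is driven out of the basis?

x3

Column x1 entries and ratios — s1: -9/2 ≤ 0, skip; x3: 3/(5/2) = 6/5; s3: 5/4 = 5/4.
Smallest ratio is 6/5 in the row of x3, so x3 leaves.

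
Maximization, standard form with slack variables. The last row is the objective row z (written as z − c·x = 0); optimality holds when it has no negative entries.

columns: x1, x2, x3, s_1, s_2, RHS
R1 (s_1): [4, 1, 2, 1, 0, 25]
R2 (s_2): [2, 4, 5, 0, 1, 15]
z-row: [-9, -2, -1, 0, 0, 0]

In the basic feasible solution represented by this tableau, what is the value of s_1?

25

s_1 is basic (row 1); its value is the RHS of that row, 25.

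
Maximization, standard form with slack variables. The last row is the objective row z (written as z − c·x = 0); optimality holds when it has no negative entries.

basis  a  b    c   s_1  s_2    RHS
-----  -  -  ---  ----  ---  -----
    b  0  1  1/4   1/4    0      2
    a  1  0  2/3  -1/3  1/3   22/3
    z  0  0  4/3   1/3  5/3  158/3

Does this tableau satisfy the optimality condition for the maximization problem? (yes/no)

yes

Every z-row coefficient is ≥ 0, so the tableau is optimal.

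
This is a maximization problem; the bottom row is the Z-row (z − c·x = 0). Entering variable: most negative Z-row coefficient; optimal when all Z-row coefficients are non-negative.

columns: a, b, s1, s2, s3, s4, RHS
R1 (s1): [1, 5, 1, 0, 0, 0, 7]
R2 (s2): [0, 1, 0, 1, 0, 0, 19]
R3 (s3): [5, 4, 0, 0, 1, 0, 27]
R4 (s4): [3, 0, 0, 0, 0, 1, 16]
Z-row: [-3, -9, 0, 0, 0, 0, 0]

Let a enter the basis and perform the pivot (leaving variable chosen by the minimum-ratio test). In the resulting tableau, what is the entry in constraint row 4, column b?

0

Ratio test on column a — row 1: 7/1 = 7; row 2: entry 0 ≤ 0; row 3: 27/5 = 27/5; row 4: 16/3 = 16/3. Minimum is 16/3 at row 4 (s4 leaves); pivot element 3.
Divide row 4 by 3; eliminate column a from the other rows.
In the new row 4, the b entry is the old entry divided by the pivot: 0/3 = 0.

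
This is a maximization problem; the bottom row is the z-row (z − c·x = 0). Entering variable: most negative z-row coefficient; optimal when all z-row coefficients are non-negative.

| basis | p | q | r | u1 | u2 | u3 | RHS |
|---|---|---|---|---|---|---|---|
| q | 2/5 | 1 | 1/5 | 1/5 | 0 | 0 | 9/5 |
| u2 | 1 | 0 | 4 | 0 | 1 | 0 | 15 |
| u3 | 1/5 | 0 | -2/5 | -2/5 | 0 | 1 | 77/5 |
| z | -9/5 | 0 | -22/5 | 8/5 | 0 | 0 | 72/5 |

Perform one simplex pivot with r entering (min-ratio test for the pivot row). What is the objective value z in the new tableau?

309/10

Ratio test on column r — row 1: (9/5)/(1/5) = 9; row 2: 15/4 = 15/4; row 3: entry -2/5 ≤ 0. Minimum is 15/4 at row 2 (u2 leaves); pivot element 4.
Pivot on row 2; the z-row RHS becomes 72/5 − (-22/5)·(15/4) = 309/10.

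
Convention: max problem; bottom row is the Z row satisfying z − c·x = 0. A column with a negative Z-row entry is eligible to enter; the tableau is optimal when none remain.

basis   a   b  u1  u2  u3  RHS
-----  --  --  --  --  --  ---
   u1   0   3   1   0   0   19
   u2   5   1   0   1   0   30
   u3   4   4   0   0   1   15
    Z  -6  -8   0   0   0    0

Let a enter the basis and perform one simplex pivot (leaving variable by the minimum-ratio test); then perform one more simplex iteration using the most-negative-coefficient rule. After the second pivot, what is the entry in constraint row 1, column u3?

Ratio test on column a — row 1: entry 0 ≤ 0; row 2: 30/5 = 6; row 3: 15/4 = 15/4. Minimum is 15/4 at row 3 (u3 leaves); pivot element 4.
Divide row 3 by 4; eliminate column a from the other rows.
Second iteration: most negative Z-row entry is -2 in column b, so b enters.
Ratio test on column b — row 1: 19/3 = 19/3; row 2: entry -4 ≤ 0; row 3: (15/4)/1 = 15/4. Minimum is 15/4 at row 3 (a leaves); pivot element 1.
Divide row 3 by 1; eliminate column b from the other rows.
After both pivots, the entry at constraint row 1, column u3 is -3/4.

-3/4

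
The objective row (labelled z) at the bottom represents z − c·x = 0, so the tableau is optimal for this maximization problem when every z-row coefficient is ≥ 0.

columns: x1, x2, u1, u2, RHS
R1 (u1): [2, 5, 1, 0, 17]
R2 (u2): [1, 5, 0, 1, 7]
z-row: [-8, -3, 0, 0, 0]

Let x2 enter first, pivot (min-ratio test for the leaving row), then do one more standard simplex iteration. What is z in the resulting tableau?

56

Ratio test on column x2 — row 1: 17/5 = 17/5; row 2: 7/5 = 7/5. Minimum is 7/5 at row 2 (u2 leaves); pivot element 5.
Pivot on row 2; the z-row RHS becomes 0 − (-3)·(7/5) = 21/5.
Next entering variable (most negative z-row entry -37/5): x1.
Ratio test on column x1 — row 1: 10/1 = 10; row 2: (7/5)/(1/5) = 7. Minimum is 7 at row 2 (x2 leaves); pivot element 1/5.
After the second pivot the z-row RHS is 21/5 − (-37/5)·7 = 56.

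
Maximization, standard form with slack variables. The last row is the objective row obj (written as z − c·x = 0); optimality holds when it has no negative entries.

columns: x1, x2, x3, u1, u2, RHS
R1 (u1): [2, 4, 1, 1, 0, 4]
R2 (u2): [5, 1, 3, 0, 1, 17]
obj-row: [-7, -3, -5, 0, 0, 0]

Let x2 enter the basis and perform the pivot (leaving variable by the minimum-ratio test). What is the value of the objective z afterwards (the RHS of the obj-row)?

3

Ratio test on column x2 — row 1: 4/4 = 1; row 2: 17/1 = 17. Minimum is 1 at row 1 (u1 leaves); pivot element 4.
Pivot on row 1; the obj-row RHS becomes 0 − (-3)·1 = 3.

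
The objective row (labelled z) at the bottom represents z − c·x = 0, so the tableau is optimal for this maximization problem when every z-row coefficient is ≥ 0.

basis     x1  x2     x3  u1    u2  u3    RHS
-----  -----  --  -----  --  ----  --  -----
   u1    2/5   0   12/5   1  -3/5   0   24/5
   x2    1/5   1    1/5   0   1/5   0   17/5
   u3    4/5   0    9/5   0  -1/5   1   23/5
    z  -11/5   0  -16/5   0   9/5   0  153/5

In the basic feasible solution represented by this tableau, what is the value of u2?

0

u2 is not in the basis, so in the current basic feasible solution u2 = 0.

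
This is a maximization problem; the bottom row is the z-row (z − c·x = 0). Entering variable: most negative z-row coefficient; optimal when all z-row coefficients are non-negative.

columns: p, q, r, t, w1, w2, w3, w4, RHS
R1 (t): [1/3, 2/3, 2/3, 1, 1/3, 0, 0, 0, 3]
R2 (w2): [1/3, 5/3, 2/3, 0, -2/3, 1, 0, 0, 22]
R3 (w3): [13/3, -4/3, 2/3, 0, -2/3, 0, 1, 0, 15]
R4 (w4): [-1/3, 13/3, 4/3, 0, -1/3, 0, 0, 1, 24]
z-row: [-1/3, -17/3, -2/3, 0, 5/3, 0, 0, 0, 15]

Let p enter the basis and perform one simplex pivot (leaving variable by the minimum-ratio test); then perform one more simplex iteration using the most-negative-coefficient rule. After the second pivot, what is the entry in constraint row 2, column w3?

Ratio test on column p — row 1: 3/(1/3) = 9; row 2: 22/(1/3) = 66; row 3: 15/(13/3) = 45/13; row 4: entry -1/3 ≤ 0. Minimum is 45/13 at row 3 (w3 leaves); pivot element 13/3.
Divide row 3 by 13/3; eliminate column p from the other rows.
Second iteration: most negative z-row entry is -75/13 in column q, so q enters.
Ratio test on column q — row 1: (24/13)/(10/13) = 12/5; row 2: (271/13)/(23/13) = 271/23; row 3: entry -4/13 ≤ 0; row 4: (327/13)/(55/13) = 327/55. Minimum is 12/5 at row 1 (t leaves); pivot element 10/13.
Divide row 1 by 10/13; eliminate column q from the other rows.
After both pivots, the entry at constraint row 2, column w3 is 1/10.

1/10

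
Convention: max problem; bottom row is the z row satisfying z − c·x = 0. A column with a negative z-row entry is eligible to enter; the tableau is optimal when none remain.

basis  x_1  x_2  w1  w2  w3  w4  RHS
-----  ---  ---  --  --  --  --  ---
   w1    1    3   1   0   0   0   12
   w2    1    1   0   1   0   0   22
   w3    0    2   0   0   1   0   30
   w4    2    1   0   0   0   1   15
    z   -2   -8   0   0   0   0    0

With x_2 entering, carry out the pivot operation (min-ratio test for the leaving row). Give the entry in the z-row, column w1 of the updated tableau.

Ratio test on column x_2 — row 1: 12/3 = 4; row 2: 22/1 = 22; row 3: 30/2 = 15; row 4: 15/1 = 15. Minimum is 4 at row 1 (w1 leaves); pivot element 3.
Divide row 1 by 3; eliminate column x_2 from the other rows.
z-row update in column w1: 0 − (-8)·(1/3) = 8/3.

8/3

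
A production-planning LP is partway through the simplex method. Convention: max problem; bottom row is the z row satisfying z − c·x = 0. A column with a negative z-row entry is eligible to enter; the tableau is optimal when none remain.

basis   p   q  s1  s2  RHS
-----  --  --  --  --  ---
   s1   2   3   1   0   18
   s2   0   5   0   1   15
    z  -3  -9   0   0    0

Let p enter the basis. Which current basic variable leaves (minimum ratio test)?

s1

Column p entries and ratios — s1: 18/2 = 9; s2: 0 ≤ 0, skip.
Smallest ratio is 9 in the row of s1, so s1 leaves.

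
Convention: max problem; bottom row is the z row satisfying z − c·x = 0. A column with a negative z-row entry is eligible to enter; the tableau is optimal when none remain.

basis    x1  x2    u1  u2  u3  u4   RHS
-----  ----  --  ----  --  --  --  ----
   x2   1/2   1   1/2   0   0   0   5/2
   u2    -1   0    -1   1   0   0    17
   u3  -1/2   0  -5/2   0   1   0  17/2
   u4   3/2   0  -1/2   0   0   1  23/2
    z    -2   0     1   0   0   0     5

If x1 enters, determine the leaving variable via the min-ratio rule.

Column x1 entries and ratios — x2: (5/2)/(1/2) = 5; u2: -1 ≤ 0, skip; u3: -1/2 ≤ 0, skip; u4: (23/2)/(3/2) = 23/3.
Smallest ratio is 5 in the row of x2, so x2 leaves.

x2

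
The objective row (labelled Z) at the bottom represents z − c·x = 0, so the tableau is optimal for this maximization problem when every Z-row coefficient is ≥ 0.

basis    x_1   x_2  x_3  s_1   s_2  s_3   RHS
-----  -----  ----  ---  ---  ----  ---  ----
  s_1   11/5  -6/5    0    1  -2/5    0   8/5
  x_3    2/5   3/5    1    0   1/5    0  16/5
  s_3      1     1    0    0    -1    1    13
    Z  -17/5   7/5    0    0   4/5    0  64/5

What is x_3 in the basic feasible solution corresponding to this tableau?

x_3 is basic (row 2); its value is the RHS of that row, 16/5.

16/5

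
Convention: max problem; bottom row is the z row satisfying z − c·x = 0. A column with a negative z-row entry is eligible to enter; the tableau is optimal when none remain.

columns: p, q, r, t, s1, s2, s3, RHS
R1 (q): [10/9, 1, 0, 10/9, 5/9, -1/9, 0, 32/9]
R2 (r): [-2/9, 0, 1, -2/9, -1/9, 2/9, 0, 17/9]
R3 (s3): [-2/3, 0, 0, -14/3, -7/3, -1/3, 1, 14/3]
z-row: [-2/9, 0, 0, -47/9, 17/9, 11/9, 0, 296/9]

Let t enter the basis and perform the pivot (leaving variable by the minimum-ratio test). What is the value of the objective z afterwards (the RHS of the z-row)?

248/5

Ratio test on column t — row 1: (32/9)/(10/9) = 16/5; row 2: entry -2/9 ≤ 0; row 3: entry -14/3 ≤ 0. Minimum is 16/5 at row 1 (q leaves); pivot element 10/9.
Pivot on row 1; the z-row RHS becomes 296/9 − (-47/9)·(16/5) = 248/5.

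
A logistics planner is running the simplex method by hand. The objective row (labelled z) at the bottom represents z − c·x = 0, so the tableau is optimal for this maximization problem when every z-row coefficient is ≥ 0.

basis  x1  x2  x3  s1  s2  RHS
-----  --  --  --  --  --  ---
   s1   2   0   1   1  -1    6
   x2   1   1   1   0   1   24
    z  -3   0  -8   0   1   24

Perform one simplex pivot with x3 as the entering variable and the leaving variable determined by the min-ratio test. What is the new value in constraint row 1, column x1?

2

Ratio test on column x3 — row 1: 6/1 = 6; row 2: 24/1 = 24. Minimum is 6 at row 1 (s1 leaves); pivot element 1.
Divide row 1 by 1; eliminate column x3 from the other rows.
In the new row 1, the x1 entry is the old entry divided by the pivot: 2/1 = 2.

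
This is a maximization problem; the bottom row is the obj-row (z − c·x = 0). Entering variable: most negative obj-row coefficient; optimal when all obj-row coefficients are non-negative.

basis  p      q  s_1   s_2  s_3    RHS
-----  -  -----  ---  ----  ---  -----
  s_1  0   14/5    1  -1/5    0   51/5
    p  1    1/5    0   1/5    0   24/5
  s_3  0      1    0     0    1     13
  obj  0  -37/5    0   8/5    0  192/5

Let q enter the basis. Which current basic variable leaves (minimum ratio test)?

Column q entries and ratios — s_1: (51/5)/(14/5) = 51/14; p: (24/5)/(1/5) = 24; s_3: 13/1 = 13.
Smallest ratio is 51/14 in the row of s_1, so s_1 leaves.

s_1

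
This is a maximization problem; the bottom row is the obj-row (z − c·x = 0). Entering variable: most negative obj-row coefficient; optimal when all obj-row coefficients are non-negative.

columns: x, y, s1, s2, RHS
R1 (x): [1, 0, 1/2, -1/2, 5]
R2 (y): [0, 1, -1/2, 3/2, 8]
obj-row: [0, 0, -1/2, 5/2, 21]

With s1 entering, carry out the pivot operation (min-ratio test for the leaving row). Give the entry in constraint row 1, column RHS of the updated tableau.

Ratio test on column s1 — row 1: 5/(1/2) = 10; row 2: entry -1/2 ≤ 0. Minimum is 10 at row 1 (x leaves); pivot element 1/2.
Divide row 1 by 1/2; eliminate column s1 from the other rows.
In the new row 1, the RHS entry is the old entry divided by the pivot: 5/(1/2) = 10.

10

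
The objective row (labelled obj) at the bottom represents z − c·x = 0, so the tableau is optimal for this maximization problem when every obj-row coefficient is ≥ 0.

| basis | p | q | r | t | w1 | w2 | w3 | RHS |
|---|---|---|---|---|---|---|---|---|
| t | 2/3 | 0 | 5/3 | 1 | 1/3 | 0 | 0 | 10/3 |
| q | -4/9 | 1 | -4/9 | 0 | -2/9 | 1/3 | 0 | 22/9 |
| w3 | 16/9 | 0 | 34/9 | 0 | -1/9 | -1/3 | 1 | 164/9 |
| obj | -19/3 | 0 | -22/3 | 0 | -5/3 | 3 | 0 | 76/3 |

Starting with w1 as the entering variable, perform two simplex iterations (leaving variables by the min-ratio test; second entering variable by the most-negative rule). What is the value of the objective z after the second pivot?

Ratio test on column w1 — row 1: (10/3)/(1/3) = 10; row 2: entry -2/9 ≤ 0; row 3: entry -1/9 ≤ 0. Minimum is 10 at row 1 (t leaves); pivot element 1/3.
Pivot on row 1; the obj-row RHS becomes 76/3 − (-5/3)·10 = 42.
Next entering variable (most negative obj-row entry -3): p.
Ratio test on column p — row 1: 10/2 = 5; row 2: entry 0 ≤ 0; row 3: (58/3)/2 = 29/3. Minimum is 5 at row 1 (w1 leaves); pivot element 2.
After the second pivot the obj-row RHS is 42 − (-3)·5 = 57.

57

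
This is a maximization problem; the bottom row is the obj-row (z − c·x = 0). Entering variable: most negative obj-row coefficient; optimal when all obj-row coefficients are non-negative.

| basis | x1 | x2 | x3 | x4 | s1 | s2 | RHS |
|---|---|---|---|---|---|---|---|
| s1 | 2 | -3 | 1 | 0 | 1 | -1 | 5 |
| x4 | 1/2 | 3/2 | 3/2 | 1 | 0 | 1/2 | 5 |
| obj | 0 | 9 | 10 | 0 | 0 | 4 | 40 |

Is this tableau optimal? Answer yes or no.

yes

Every obj-row coefficient is ≥ 0, so the tableau is optimal.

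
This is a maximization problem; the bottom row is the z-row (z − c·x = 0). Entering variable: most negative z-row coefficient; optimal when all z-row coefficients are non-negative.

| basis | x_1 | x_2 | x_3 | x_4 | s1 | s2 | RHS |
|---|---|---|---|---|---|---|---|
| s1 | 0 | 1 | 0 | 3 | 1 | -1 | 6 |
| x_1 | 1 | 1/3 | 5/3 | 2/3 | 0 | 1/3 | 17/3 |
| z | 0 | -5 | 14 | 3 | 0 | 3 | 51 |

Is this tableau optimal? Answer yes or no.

no

The z-row has a negative entry -5 in column x_2, so it is not optimal.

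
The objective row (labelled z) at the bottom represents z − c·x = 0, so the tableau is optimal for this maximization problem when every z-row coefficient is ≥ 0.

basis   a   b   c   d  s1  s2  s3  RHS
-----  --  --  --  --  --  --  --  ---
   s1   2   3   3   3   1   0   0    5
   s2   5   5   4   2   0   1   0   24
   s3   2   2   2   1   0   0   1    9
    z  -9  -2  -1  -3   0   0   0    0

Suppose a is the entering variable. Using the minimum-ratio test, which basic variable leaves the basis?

s1

Column a entries and ratios — s1: 5/2 = 5/2; s2: 24/5 = 24/5; s3: 9/2 = 9/2.
Smallest ratio is 5/2 in the row of s1, so s1 leaves.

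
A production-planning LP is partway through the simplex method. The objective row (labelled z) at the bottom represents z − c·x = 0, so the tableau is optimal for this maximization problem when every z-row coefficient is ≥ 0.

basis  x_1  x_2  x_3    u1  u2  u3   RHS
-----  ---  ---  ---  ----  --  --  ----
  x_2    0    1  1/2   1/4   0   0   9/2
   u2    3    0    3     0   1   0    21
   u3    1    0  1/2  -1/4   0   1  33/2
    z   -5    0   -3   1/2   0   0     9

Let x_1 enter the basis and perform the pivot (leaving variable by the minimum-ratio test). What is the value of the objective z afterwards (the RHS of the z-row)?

Ratio test on column x_1 — row 1: entry 0 ≤ 0; row 2: 21/3 = 7; row 3: (33/2)/1 = 33/2. Minimum is 7 at row 2 (u2 leaves); pivot element 3.
Pivot on row 2; the z-row RHS becomes 9 − (-5)·7 = 44.

44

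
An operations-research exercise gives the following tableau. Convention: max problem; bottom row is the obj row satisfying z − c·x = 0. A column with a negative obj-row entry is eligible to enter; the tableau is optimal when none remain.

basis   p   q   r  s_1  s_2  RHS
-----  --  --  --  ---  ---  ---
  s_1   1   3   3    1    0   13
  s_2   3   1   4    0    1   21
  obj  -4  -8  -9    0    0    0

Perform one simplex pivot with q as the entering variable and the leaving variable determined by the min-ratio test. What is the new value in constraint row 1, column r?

1

Ratio test on column q — row 1: 13/3 = 13/3; row 2: 21/1 = 21. Minimum is 13/3 at row 1 (s_1 leaves); pivot element 3.
Divide row 1 by 3; eliminate column q from the other rows.
In the new row 1, the r entry is the old entry divided by the pivot: 3/3 = 1.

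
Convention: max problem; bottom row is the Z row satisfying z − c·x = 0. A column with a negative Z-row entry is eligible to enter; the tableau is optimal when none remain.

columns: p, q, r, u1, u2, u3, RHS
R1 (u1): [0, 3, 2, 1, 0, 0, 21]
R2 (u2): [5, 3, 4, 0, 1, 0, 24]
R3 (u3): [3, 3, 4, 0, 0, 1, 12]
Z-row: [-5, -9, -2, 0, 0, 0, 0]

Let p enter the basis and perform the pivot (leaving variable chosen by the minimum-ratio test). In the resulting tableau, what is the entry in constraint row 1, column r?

Ratio test on column p — row 1: entry 0 ≤ 0; row 2: 24/5 = 24/5; row 3: 12/3 = 4. Minimum is 4 at row 3 (u3 leaves); pivot element 3.
Divide row 3 by 3; eliminate column p from the other rows.
Row 1 update in column r: 2 − 0·(4/3) = 2.

2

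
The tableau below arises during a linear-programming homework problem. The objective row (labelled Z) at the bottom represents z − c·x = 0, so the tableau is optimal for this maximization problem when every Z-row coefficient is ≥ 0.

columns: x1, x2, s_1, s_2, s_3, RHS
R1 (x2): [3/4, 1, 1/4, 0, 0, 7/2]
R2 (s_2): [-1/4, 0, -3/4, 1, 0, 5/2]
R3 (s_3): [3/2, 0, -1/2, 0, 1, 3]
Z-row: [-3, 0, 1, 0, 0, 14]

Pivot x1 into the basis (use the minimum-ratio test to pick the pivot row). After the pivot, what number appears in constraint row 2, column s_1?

Ratio test on column x1 — row 1: (7/2)/(3/4) = 14/3; row 2: entry -1/4 ≤ 0; row 3: 3/(3/2) = 2. Minimum is 2 at row 3 (s_3 leaves); pivot element 3/2.
Divide row 3 by 3/2; eliminate column x1 from the other rows.
Row 2 update in column s_1: -3/4 − (-1/4)·(-1/3) = -5/6.

-5/6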